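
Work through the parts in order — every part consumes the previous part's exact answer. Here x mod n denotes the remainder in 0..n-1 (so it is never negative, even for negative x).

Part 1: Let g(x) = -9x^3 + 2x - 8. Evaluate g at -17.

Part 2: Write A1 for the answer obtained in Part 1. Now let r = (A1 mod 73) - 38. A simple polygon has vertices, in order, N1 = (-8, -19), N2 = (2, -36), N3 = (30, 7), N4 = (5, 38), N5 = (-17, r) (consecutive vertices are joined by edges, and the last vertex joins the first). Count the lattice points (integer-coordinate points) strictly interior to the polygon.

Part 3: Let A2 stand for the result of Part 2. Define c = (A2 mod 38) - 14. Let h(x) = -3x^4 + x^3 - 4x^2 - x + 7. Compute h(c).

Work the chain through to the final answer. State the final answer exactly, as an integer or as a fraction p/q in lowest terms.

-149408

Part 1: -9*(-17)^3 + 2*(-17)^1 - 8 = (44217) + (-34) + (-8) = 44175; answer 44175
Part 2: A1 = 44175; r = -28; cross terms: (-8*-36 - 2*-19)=326, (2*7 - 30*-36)=1094, (30*38 - 5*7)=1105, (5*-28 - -17*38)=506, (-17*-19 - -8*-28)=99; twice the area = |3130| = 3130; area = 1565; boundary points = 1 + 1 + 1 + 22 + 9 = 34; strictly interior points = area - boundary/2 + 1 = 1549; answer 1549
Part 3: A2 = 1549; c = 15; -3*(15)^4 + 1*(15)^3 - 4*(15)^2 - 1*(15)^1 + 7 = (-151875) + (3375) + (-900) + (-15) + (7) = -149408; answer -149408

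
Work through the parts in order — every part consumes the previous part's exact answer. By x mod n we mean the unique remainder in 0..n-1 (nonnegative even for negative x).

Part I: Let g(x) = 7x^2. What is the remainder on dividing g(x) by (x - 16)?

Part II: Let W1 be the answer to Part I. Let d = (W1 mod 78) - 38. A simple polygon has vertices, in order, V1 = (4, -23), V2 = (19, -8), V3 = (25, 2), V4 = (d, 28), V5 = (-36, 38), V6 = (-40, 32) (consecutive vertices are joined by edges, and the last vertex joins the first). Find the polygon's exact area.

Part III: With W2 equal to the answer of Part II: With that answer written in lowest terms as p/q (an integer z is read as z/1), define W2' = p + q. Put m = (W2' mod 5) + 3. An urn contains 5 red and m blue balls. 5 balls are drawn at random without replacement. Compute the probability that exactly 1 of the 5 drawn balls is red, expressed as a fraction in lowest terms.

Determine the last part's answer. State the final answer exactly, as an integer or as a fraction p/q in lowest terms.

5/126

Part I: remainder = value at the root: 7*(16)^2 = (1792) = 1792; answer 1792
Part II: W1 = 1792; d = 38; cross terms: (4*-8 - 19*-23)=405, (19*2 - 25*-8)=238, (25*28 - 38*2)=624, (38*38 - -36*28)=2452, (-36*32 - -40*38)=368, (-40*-23 - 4*32)=792; twice the area = |4879| = 4879; area = 4879/2; answer 4879/2
Part III: W2 = 4879/2; threaded value p + q = 4881; m = 4; total draws C(9,5) = 126; favorable C(5,1)*C(4,4) = 5; P = 5/126; answer 5/126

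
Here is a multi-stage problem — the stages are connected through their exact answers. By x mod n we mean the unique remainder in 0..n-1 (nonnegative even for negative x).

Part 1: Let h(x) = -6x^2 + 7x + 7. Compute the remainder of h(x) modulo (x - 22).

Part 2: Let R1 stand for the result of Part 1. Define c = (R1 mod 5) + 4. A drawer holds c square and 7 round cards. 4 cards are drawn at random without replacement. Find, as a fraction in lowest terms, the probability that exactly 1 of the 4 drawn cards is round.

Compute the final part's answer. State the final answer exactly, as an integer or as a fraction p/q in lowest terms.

28/143

Part 1: remainder = value at the root: -6*(22)^2 + 7*(22)^1 + 7 = (-2904) + (154) + (7) = -2743; answer -2743
Part 2: R1 = -2743; c = 6; total draws C(13,4) = 715; favorable C(7,1)*C(6,3) = 140; P = 28/143; answer 28/143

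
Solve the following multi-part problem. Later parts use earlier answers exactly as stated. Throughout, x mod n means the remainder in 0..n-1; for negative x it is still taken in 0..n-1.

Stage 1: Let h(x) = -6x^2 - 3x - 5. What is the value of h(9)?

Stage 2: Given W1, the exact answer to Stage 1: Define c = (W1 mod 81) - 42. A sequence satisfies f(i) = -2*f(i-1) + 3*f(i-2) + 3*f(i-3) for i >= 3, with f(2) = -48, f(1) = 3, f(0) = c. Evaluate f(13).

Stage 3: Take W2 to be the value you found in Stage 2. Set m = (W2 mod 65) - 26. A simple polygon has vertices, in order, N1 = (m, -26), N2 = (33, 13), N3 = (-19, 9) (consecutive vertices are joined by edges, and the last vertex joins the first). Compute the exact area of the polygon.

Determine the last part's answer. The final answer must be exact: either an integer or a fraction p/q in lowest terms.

Stage 1: -6*(9)^2 - 3*(9)^1 - 5 = (-486) + (-27) + (-5) = -518; answer -518
Stage 2: W1 = -518; c = 7; f(3) = -2*(-48) + 3*(3) + 3*(7) = 126; iterating: f(3)=126, f(4)=-387, f(5)=1008, f(6)=-2799, f(7)=7461, f(8)=-20295, f(9)=54576, f(10)=-147654, f(11)=398151, f(12)=-1075536, f(13)=2902563; answer 2902563
Stage 3: W2 = 2902563; m = 27; cross terms: (27*13 - 33*-26)=1209, (33*9 - -19*13)=544, (-19*-26 - 27*9)=251; twice the area = |2004| = 2004; area = 1002; answer 1002

1002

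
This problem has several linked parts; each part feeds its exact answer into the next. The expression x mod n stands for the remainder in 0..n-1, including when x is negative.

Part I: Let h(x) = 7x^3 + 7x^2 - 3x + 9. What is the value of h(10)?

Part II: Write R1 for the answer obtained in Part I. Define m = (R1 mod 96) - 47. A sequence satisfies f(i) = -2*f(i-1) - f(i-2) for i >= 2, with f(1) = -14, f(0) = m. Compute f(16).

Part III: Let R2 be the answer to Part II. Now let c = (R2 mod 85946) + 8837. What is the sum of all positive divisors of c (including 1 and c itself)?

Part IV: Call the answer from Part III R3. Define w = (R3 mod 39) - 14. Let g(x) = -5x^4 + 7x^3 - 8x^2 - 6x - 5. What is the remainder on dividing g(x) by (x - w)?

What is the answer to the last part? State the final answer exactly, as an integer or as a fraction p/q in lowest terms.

-606599

Part I: 7*(10)^3 + 7*(10)^2 - 3*(10)^1 + 9 = (7000) + (700) + (-30) + (9) = 7679; answer 7679
Part II: R1 = 7679; m = 48; f(2) = -2*(-14) - 1*(48) = -20; iterating: f(2)=-20, f(3)=54, f(4)=-88, f(5)=122, f(6)=-156, f(7)=190, f(8)=-224, f(9)=258, f(10)=-292, f(11)=326, f(12)=-360, f(13)=394, f(14)=-428, f(15)=462, f(16)=-496; answer -496
Part III: R2 = -496; c = 94287; 94287 = 3 * 53 * 593; sigma = (1 + 3) * (1 + 53) * (1 + 593) = 4 * 54 * 594 = 128304; answer 128304
Part IV: R3 = 128304; w = 19; remainder = value at the root: -5*(19)^4 + 7*(19)^3 - 8*(19)^2 - 6*(19)^1 - 5 = (-651605) + (48013) + (-2888) + (-114) + (-5) = -606599; answer -606599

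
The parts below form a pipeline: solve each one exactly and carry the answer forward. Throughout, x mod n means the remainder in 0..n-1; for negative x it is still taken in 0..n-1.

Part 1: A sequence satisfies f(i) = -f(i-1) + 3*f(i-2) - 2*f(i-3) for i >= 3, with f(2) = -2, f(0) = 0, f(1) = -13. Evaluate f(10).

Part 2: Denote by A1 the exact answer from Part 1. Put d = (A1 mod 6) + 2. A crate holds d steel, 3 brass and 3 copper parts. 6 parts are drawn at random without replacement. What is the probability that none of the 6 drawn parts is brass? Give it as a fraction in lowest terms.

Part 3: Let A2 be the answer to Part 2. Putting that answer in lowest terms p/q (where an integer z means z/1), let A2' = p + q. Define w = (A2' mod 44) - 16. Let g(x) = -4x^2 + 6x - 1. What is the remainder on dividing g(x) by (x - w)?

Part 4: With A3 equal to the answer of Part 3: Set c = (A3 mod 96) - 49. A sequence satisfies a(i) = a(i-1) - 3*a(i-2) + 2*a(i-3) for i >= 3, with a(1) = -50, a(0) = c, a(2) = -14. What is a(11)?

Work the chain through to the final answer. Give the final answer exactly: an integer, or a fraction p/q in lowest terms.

Part 1: f(3) = -1*(-2) + 3*(-13) - 2*(0) = -37; iterating: f(3)=-37, f(4)=57, f(5)=-164, f(6)=409, f(7)=-1015, f(8)=2570, f(9)=-6433, f(10)=16173; answer 16173
Part 2: A1 = 16173; d = 5; total draws C(11,6) = 462; favorable C(8,6) = 28; P = 2/33; answer 2/33
Part 3: A2 = 2/33; threaded value p + q = 35; w = 19; remainder = value at the root: -4*(19)^2 + 6*(19)^1 - 1 = (-1444) + (114) + (-1) = -1331; answer -1331
Part 4: A3 = -1331; c = -36; a(3) = 1*(-14) - 3*(-50) + 2*(-36) = 64; iterating: a(3)=64, a(4)=6, a(5)=-214, a(6)=-104, a(7)=550, a(8)=434, a(9)=-1424, a(10)=-1626, a(11)=3514; answer 3514

3514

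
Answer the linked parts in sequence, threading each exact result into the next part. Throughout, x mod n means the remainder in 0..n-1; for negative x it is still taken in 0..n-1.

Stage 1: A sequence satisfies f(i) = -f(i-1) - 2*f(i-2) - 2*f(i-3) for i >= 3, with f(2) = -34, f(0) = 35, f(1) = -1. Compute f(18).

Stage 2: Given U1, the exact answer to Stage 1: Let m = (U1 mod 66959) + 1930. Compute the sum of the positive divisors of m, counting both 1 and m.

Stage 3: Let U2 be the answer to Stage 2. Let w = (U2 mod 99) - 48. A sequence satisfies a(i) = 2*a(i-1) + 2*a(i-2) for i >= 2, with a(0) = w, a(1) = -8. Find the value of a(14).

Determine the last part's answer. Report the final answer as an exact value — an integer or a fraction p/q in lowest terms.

2747264

Stage 1: f(3) = -1*(-34) - 2*(-1) - 2*(35) = -34; iterating: f(3)=-34, f(4)=104, f(5)=32, f(6)=-172, f(7)=-100, f(8)=380, f(9)=164, f(10)=-724, f(11)=-364, f(12)=1484, f(13)=692, f(14)=-2932, f(15)=-1420, f(16)=5900, f(17)=2804, f(18)=-11764; answer -11764
Stage 2: U1 = -11764; m = 57125; 57125 = 5^3 * 457; sigma = (1 + 5 + 25 + 125) * (1 + 457) = 156 * 458 = 71448; answer 71448
Stage 3: U2 = 71448; w = 21; a(2) = 2*(-8) + 2*(21) = 26; iterating: a(2)=26, a(3)=36, a(4)=124, a(5)=320, a(6)=888, a(7)=2416, a(8)=6608, a(9)=18048, a(10)=49312, a(11)=134720, a(12)=368064, a(13)=1005568, a(14)=2747264; answer 2747264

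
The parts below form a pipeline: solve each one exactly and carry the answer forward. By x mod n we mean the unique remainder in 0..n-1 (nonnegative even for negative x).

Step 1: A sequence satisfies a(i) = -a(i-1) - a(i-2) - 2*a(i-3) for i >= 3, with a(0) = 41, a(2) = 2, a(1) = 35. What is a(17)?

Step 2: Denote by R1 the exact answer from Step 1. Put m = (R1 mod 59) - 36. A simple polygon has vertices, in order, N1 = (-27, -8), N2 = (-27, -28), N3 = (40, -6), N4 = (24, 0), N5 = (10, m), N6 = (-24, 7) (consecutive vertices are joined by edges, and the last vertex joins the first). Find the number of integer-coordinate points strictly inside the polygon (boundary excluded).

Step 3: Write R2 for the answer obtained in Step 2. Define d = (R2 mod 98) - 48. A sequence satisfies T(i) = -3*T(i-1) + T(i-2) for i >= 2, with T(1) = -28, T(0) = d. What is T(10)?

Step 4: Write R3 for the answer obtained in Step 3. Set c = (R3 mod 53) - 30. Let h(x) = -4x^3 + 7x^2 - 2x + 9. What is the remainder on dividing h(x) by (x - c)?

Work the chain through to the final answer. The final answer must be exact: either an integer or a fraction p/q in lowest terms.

-42

Step 1: a(3) = -1*(2) - 1*(35) - 2*(41) = -119; iterating: a(3)=-119, a(4)=47, a(5)=68, a(6)=123, a(7)=-285, a(8)=26, a(9)=13, a(10)=531, a(11)=-596, a(12)=39, a(13)=-505, a(14)=1658, a(15)=-1231, a(16)=583, a(17)=-2668; answer -2668
Step 2: R1 = -2668; m = 10; cross terms: (-27*-28 - -27*-8)=540, (-27*-6 - 40*-28)=1282, (40*0 - 24*-6)=144, (24*10 - 10*0)=240, (10*7 - -24*10)=310, (-24*-8 - -27*7)=381; twice the area = |2897| = 2897; area = 2897/2; boundary points = 20 + 1 + 2 + 2 + 1 + 3 = 29; strictly interior points = area - boundary/2 + 1 = 1435; answer 1435
Step 3: R2 = 1435; d = 15; T(2) = -3*(-28) + 1*(15) = 99; iterating: T(2)=99, T(3)=-325, T(4)=1074, T(5)=-3547, T(6)=11715, T(7)=-38692, T(8)=127791, T(9)=-422065, T(10)=1393986; answer 1393986
Step 4: R3 = 1393986; c = 3; remainder = value at the root: -4*(3)^3 + 7*(3)^2 - 2*(3)^1 + 9 = (-108) + (63) + (-6) + (9) = -42; answer -42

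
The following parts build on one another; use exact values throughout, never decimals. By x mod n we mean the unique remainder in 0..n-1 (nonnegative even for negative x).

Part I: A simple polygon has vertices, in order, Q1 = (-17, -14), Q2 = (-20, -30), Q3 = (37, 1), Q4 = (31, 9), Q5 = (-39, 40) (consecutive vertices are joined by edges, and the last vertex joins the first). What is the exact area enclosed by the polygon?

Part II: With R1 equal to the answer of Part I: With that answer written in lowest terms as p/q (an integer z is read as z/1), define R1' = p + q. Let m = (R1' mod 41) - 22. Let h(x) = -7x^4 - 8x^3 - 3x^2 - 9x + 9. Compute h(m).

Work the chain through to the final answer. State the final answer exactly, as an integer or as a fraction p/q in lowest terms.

-40248

Part I: cross terms: (-17*-30 - -20*-14)=230, (-20*1 - 37*-30)=1090, (37*9 - 31*1)=302, (31*40 - -39*9)=1591, (-39*-14 - -17*40)=1226; twice the area = |4439| = 4439; area = 4439/2; answer 4439/2
Part II: R1 = 4439/2; threaded value p + q = 4441; m = -9; -7*(-9)^4 - 8*(-9)^3 - 3*(-9)^2 - 9*(-9)^1 + 9 = (-45927) + (5832) + (-243) + (81) + (9) = -40248; answer -40248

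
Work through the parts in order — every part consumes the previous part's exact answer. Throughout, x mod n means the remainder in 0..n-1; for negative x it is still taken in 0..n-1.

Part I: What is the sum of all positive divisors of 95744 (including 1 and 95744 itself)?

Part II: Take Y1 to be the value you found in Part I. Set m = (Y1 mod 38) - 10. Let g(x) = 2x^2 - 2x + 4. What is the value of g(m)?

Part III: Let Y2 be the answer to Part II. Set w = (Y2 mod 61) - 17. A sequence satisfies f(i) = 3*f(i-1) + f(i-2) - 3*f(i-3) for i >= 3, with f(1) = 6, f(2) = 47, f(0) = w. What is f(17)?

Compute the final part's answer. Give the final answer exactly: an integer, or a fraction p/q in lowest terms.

661843326

Part I: 95744 = 2^9 * 11 * 17; sigma = (1 + 2 + 4 + 8 + 16 + 32 + 64 + 128 + 256 + 512) * (1 + 11) * (1 + 17) = 1023 * 12 * 18 = 220968; answer 220968
Part II: Y1 = 220968; m = 26; 2*(26)^2 - 2*(26)^1 + 4 = (1352) + (-52) + (4) = 1304; answer 1304
Part III: Y2 = 1304; w = 6; f(3) = 3*(47) + 1*(6) - 3*(6) = 129; iterating: f(3)=129, f(4)=416, f(5)=1236, f(6)=3737, f(7)=11199, f(8)=33626, f(9)=100866, f(10)=302627, f(11)=907869, f(12)=2723636, f(13)=8170896, f(14)=24512717, f(15)=73538139, f(16)=220614446, f(17)=661843326; answer 661843326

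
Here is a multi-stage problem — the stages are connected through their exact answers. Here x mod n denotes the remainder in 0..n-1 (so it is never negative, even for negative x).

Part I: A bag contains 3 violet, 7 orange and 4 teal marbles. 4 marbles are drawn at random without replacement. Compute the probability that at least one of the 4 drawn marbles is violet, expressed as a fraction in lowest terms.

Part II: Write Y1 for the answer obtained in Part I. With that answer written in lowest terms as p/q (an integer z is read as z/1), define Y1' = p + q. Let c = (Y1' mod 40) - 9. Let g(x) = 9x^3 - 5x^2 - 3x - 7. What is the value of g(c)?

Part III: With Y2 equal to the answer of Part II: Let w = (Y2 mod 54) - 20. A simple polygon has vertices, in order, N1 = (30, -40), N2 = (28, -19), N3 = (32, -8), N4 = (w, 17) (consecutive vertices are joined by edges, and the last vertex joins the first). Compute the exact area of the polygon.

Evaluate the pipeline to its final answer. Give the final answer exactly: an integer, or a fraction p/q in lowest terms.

420

Part I: total draws C(14,4) = 1001; complement C(11,4) = 330; favorable 1001 - 330 = 671; P = 61/91; answer 61/91
Part II: Y1 = 61/91; threaded value p + q = 152; c = 23; 9*(23)^3 - 5*(23)^2 - 3*(23)^1 - 7 = (109503) + (-2645) + (-69) + (-7) = 106782; answer 106782
Part III: Y2 = 106782; w = 4; cross terms: (30*-19 - 28*-40)=550, (28*-8 - 32*-19)=384, (32*17 - 4*-8)=576, (4*-40 - 30*17)=-670; twice the area = |840| = 840; area = 420; answer 420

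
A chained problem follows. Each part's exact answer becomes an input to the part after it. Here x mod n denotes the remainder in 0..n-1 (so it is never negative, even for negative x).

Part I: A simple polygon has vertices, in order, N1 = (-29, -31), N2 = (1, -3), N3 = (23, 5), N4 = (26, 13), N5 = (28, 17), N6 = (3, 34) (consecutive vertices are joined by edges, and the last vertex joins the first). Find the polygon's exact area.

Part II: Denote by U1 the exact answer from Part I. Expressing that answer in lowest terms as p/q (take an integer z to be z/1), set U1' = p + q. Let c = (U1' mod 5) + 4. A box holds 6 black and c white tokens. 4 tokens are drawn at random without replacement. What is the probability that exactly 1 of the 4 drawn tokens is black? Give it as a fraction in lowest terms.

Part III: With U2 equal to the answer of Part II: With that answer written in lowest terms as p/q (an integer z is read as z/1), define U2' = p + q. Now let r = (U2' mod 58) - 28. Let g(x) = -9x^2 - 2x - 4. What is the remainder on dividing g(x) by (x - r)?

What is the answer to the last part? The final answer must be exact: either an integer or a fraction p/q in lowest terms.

Part I: cross terms: (-29*-3 - 1*-31)=118, (1*5 - 23*-3)=74, (23*13 - 26*5)=169, (26*17 - 28*13)=78, (28*34 - 3*17)=901, (3*-31 - -29*34)=893; twice the area = |2233| = 2233; area = 2233/2; answer 2233/2
Part II: U1 = 2233/2; threaded value p + q = 2235; c = 4; total draws C(10,4) = 210; favorable C(6,1)*C(4,3) = 24; P = 4/35; answer 4/35
Part III: U2 = 4/35; threaded value p + q = 39; r = 11; remainder = value at the root: -9*(11)^2 - 2*(11)^1 - 4 = (-1089) + (-22) + (-4) = -1115; answer -1115

-1115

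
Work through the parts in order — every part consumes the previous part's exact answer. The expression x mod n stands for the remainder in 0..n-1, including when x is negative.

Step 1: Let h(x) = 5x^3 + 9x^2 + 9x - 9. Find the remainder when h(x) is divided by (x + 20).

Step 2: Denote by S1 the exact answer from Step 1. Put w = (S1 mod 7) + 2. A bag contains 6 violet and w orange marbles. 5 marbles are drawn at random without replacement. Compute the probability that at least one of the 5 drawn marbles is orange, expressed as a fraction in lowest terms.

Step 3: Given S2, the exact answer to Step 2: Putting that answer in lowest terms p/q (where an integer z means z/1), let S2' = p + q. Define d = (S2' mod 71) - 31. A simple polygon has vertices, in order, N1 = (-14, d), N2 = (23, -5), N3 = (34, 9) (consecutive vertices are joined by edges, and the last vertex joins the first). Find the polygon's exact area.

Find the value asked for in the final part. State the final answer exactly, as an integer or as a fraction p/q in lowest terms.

Step 1: remainder = value at the root: 5*(-20)^3 + 9*(-20)^2 + 9*(-20)^1 - 9 = (-40000) + (3600) + (-180) + (-9) = -36589; answer -36589
Step 2: S1 = -36589; w = 2; total draws C(8,5) = 56; complement C(6,5) = 6; favorable 56 - 6 = 50; P = 25/28; answer 25/28
Step 3: S2 = 25/28; threaded value p + q = 53; d = 22; cross terms: (-14*-5 - 23*22)=-436, (23*9 - 34*-5)=377, (34*22 - -14*9)=874; twice the area = |815| = 815; area = 815/2; answer 815/2

815/2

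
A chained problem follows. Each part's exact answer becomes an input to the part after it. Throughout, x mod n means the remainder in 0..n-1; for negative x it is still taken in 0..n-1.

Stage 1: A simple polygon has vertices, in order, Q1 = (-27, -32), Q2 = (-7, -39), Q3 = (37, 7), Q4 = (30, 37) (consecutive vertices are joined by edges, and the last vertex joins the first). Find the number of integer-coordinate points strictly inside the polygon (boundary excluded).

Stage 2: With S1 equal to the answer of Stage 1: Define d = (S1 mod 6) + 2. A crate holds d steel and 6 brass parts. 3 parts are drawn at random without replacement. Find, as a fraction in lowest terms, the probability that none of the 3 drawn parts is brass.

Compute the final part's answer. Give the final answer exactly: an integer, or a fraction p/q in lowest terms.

Stage 1: cross terms: (-27*-39 - -7*-32)=829, (-7*7 - 37*-39)=1394, (37*37 - 30*7)=1159, (30*-32 - -27*37)=39; twice the area = |3421| = 3421; area = 3421/2; boundary points = 1 + 2 + 1 + 3 = 7; strictly interior points = area - boundary/2 + 1 = 1708; answer 1708
Stage 2: S1 = 1708; d = 6; total draws C(12,3) = 220; favorable C(6,3) = 20; P = 1/11; answer 1/11

1/11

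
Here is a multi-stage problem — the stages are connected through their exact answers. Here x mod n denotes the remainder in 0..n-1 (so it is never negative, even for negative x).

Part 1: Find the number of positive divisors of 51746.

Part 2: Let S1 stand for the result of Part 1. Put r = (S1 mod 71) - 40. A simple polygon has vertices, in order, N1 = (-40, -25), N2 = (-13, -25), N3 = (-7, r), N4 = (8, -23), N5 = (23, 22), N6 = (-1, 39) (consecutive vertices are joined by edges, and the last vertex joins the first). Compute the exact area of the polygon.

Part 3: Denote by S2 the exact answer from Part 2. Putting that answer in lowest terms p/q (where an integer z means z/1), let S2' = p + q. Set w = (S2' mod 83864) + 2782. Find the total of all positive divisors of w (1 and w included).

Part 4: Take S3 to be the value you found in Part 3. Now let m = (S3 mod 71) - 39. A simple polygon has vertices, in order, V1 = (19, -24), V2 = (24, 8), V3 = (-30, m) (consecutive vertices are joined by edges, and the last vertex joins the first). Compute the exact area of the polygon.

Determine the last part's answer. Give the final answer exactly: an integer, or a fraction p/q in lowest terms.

1703/2

Part 1: 51746 = 2 * 25873; number of divisors = (1+1) * (1+1) = 4; answer 4
Part 2: S1 = 4; r = -36; cross terms: (-40*-25 - -13*-25)=675, (-13*-36 - -7*-25)=293, (-7*-23 - 8*-36)=449, (8*22 - 23*-23)=705, (23*39 - -1*22)=919, (-1*-25 - -40*39)=1585; twice the area = |4626| = 4626; area = 2313; answer 2313
Part 3: S2 = 2313; threaded value p + q = 2314; w = 5096; 5096 = 2^3 * 7^2 * 13; sigma = (1 + 2 + 4 + 8) * (1 + 7 + 49) * (1 + 13) = 15 * 57 * 14 = 11970; answer 11970
Part 4: S3 = 11970; m = 3; cross terms: (19*8 - 24*-24)=728, (24*3 - -30*8)=312, (-30*-24 - 19*3)=663; twice the area = |1703| = 1703; area = 1703/2; answer 1703/2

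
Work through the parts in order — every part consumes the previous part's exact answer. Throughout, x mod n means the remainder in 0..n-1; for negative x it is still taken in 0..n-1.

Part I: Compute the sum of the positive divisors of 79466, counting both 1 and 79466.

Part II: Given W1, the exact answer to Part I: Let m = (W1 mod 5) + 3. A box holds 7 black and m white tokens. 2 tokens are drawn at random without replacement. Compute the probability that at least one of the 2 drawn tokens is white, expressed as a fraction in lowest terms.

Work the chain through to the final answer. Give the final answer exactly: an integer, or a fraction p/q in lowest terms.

15/22

Part I: 79466 = 2 * 39733; sigma = (1 + 2) * (1 + 39733) = 3 * 39734 = 119202; answer 119202
Part II: W1 = 119202; m = 5; total draws C(12,2) = 66; complement C(7,2) = 21; favorable 66 - 21 = 45; P = 15/22; answer 15/22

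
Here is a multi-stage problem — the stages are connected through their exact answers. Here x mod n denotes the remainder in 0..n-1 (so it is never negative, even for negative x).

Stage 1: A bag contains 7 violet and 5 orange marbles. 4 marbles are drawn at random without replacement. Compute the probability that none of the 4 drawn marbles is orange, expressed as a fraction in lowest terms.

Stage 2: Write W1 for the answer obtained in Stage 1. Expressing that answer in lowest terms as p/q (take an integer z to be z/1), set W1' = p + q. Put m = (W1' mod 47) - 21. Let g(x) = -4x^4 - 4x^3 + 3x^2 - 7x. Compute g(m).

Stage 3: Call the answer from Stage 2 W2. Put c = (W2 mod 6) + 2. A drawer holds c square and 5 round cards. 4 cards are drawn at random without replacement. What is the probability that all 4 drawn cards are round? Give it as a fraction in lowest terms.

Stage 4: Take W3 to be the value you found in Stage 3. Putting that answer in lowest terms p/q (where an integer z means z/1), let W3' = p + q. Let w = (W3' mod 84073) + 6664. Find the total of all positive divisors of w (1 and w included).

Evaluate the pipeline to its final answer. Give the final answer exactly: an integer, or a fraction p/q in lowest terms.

Stage 1: total draws C(12,4) = 495; favorable C(7,4) = 35; P = 7/99; answer 7/99
Stage 2: W1 = 7/99; threaded value p + q = 106; m = -9; -4*(-9)^4 - 4*(-9)^3 + 3*(-9)^2 - 7*(-9)^1 = (-26244) + (2916) + (243) + (63) = -23022; answer -23022
Stage 3: W2 = -23022; c = 2; total draws C(7,4) = 35; favorable C(5,4) = 5; P = 1/7; answer 1/7
Stage 4: W3 = 1/7; threaded value p + q = 8; w = 6672; 6672 = 2^4 * 3 * 139; sigma = (1 + 2 + 4 + 8 + 16) * (1 + 3) * (1 + 139) = 31 * 4 * 140 = 17360; answer 17360

17360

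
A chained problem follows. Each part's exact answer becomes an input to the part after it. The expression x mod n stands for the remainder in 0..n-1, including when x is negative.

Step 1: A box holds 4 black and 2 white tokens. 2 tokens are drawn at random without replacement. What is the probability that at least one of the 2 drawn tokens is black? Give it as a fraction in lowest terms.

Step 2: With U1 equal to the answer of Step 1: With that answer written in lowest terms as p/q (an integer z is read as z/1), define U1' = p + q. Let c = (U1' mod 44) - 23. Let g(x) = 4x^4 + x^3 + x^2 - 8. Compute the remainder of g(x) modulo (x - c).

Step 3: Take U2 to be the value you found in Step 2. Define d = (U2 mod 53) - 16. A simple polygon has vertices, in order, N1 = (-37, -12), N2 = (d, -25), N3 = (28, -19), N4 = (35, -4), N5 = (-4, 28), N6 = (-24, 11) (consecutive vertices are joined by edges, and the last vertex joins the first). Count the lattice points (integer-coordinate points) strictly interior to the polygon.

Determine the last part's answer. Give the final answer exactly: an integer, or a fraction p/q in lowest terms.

2209

Step 1: total draws C(6,2) = 15; complement C(2,2) = 1; favorable 15 - 1 = 14; P = 14/15; answer 14/15
Step 2: U1 = 14/15; threaded value p + q = 29; c = 6; remainder = value at the root: 4*(6)^4 + 1*(6)^3 + 1*(6)^2 - 8 = (5184) + (216) + (36) + (-8) = 5428; answer 5428
Step 3: U2 = 5428; d = 6; cross terms: (-37*-25 - 6*-12)=997, (6*-19 - 28*-25)=586, (28*-4 - 35*-19)=553, (35*28 - -4*-4)=964, (-4*11 - -24*28)=628, (-24*-12 - -37*11)=695; twice the area = |4423| = 4423; area = 4423/2; boundary points = 1 + 2 + 1 + 1 + 1 + 1 = 7; strictly interior points = area - boundary/2 + 1 = 2209; answer 2209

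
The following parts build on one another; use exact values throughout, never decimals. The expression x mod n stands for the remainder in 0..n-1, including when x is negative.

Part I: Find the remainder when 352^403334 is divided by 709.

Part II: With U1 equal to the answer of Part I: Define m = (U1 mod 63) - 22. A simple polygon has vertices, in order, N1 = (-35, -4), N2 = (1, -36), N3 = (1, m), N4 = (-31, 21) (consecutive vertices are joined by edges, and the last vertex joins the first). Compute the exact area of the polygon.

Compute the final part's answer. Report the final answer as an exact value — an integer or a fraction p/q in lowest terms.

Part I: squarings mod 709: 352^1=352, 352^2=538, 352^4=172, 352^8=515, 352^16=59, 352^32=645, 352^64=551, 352^128=149, 352^256=222, 352^512=363, 352^1024=604, 352^2048=390, 352^4096=374, 352^8192=203, 352^16384=87, 352^32768=479, 352^65536=434, 352^131072=471, 352^262144=633; 352^403334 = 352^2 * 352^4 * 352^128 * 352^256 * 352^512 * 352^1024 * 352^8192 * 352^131072 * 352^262144 = 560 (mod 709); answer 560
Part II: U1 = 560; m = 34; cross terms: (-35*-36 - 1*-4)=1264, (1*34 - 1*-36)=70, (1*21 - -31*34)=1075, (-31*-4 - -35*21)=859; twice the area = |3268| = 3268; area = 1634; answer 1634

1634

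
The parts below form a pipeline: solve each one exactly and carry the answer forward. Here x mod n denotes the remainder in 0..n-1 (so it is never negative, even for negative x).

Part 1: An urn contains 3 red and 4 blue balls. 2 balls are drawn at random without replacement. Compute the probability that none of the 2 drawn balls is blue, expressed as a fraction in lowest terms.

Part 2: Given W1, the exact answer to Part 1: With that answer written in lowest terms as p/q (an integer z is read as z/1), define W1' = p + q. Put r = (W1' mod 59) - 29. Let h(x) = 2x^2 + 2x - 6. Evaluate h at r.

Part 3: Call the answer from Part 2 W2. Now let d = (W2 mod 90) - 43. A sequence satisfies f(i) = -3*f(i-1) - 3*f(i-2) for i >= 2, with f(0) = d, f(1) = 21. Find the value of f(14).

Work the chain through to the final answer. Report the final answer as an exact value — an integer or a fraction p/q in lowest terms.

Part 1: total draws C(7,2) = 21; favorable C(3,2) = 3; P = 1/7; answer 1/7
Part 2: W1 = 1/7; threaded value p + q = 8; r = -21; 2*(-21)^2 + 2*(-21)^1 - 6 = (882) + (-42) + (-6) = 834; answer 834
Part 3: W2 = 834; d = -19; f(2) = -3*(21) - 3*(-19) = -6; iterating: f(2)=-6, f(3)=-45, f(4)=153, f(5)=-324, f(6)=513, f(7)=-567, f(8)=162, f(9)=1215, f(10)=-4131, f(11)=8748, f(12)=-13851, f(13)=15309, f(14)=-4374; answer -4374

-4374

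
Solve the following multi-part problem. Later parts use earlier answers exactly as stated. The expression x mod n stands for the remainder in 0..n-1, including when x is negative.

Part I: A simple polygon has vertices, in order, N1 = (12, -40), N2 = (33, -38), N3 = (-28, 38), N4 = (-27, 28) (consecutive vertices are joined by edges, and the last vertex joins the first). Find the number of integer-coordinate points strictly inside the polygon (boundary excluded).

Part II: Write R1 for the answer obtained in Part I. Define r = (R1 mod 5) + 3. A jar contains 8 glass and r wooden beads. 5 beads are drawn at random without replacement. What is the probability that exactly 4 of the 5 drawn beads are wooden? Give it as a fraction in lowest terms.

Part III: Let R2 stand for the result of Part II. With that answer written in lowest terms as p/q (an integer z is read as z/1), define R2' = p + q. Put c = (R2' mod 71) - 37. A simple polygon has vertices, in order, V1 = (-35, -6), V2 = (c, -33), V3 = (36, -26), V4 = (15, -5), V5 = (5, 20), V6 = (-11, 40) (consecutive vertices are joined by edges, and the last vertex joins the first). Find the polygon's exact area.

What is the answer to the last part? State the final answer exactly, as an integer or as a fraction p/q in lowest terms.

Part I: cross terms: (12*-38 - 33*-40)=864, (33*38 - -28*-38)=190, (-28*28 - -27*38)=242, (-27*-40 - 12*28)=744; twice the area = |2040| = 2040; area = 1020; boundary points = 1 + 1 + 1 + 1 = 4; strictly interior points = area - boundary/2 + 1 = 1019; answer 1019
Part II: R1 = 1019; r = 7; total draws C(15,5) = 3003; favorable C(7,4)*C(8,1) = 280; P = 40/429; answer 40/429
Part III: R2 = 40/429; threaded value p + q = 469; c = 6; cross terms: (-35*-33 - 6*-6)=1191, (6*-26 - 36*-33)=1032, (36*-5 - 15*-26)=210, (15*20 - 5*-5)=325, (5*40 - -11*20)=420, (-11*-6 - -35*40)=1466; twice the area = |4644| = 4644; area = 2322; answer 2322

2322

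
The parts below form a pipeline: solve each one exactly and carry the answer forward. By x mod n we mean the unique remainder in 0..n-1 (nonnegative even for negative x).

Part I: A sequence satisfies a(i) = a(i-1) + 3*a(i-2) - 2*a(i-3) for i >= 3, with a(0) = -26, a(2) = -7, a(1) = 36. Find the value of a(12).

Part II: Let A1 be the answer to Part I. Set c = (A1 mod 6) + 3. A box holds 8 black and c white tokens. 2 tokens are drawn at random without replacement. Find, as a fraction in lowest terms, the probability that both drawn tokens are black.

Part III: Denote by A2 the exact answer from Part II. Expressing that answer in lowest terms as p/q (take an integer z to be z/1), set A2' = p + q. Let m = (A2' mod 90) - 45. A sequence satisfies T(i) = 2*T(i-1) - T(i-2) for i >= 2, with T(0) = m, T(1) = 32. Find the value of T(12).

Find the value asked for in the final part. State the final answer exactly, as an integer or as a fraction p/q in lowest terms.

692

Part I: a(3) = 1*(-7) + 3*(36) - 2*(-26) = 153; iterating: a(3)=153, a(4)=60, a(5)=533, a(6)=407, a(7)=1886, a(8)=2041, a(9)=6885, a(10)=9236, a(11)=25809, a(12)=39747; answer 39747
Part II: A1 = 39747; c = 6; total draws C(14,2) = 91; favorable C(8,2) = 28; P = 4/13; answer 4/13
Part III: A2 = 4/13; threaded value p + q = 17; m = -28; T(2) = 2*(32) - 1*(-28) = 92; iterating: T(2)=92, T(3)=152, T(4)=212, T(5)=272, T(6)=332, T(7)=392, T(8)=452, T(9)=512, T(10)=572, T(11)=632, T(12)=692; answer 692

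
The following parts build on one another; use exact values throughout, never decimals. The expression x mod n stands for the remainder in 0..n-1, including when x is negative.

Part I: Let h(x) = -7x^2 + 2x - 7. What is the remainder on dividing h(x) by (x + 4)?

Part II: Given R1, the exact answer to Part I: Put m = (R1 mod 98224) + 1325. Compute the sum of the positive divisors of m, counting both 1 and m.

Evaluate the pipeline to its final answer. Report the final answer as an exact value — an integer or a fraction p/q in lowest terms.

Part I: remainder = value at the root: -7*(-4)^2 + 2*(-4)^1 - 7 = (-112) + (-8) + (-7) = -127; answer -127
Part II: R1 = -127; m = 99422; 99422 = 2 * 49711; sigma = (1 + 2) * (1 + 49711) = 3 * 49712 = 149136; answer 149136

149136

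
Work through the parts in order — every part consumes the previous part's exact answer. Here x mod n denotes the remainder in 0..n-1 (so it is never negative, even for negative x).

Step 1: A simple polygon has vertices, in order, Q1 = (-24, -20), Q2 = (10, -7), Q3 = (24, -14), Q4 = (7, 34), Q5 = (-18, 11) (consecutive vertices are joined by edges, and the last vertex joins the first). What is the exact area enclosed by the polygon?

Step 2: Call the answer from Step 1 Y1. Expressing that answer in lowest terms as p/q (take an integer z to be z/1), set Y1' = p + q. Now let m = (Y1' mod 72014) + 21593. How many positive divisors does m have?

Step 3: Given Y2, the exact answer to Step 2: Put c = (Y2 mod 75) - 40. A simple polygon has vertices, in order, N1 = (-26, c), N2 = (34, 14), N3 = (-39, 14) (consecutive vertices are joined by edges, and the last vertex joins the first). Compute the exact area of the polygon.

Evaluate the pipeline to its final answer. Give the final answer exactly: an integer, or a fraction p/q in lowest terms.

Step 1: cross terms: (-24*-7 - 10*-20)=368, (10*-14 - 24*-7)=28, (24*34 - 7*-14)=914, (7*11 - -18*34)=689, (-18*-20 - -24*11)=624; twice the area = |2623| = 2623; area = 2623/2; answer 2623/2
Step 2: Y1 = 2623/2; threaded value p + q = 2625; m = 24218; 24218 = 2 * 12109; number of divisors = (1+1) * (1+1) = 4; answer 4
Step 3: Y2 = 4; c = -36; cross terms: (-26*14 - 34*-36)=860, (34*14 - -39*14)=1022, (-39*-36 - -26*14)=1768; twice the area = |3650| = 3650; area = 1825; answer 1825

1825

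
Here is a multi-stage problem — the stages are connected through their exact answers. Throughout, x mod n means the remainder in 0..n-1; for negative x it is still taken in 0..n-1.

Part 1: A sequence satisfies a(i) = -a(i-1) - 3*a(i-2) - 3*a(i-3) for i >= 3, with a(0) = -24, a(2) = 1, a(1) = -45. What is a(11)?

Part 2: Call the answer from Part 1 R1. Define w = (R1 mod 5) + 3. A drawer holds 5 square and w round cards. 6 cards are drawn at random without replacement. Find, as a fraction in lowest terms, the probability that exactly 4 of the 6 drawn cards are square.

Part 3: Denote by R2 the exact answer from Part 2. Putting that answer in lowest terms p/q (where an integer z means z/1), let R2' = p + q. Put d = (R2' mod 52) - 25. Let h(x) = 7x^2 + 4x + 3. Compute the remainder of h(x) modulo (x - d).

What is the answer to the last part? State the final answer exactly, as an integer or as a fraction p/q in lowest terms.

231

Part 1: a(3) = -1*(1) - 3*(-45) - 3*(-24) = 206; iterating: a(3)=206, a(4)=-74, a(5)=-547, a(6)=151, a(7)=1712, a(8)=-524, a(9)=-5065, a(10)=1501, a(11)=15266; answer 15266
Part 2: R1 = 15266; w = 4; total draws C(9,6) = 84; favorable C(5,4)*C(4,2) = 30; P = 5/14; answer 5/14
Part 3: R2 = 5/14; threaded value p + q = 19; d = -6; remainder = value at the root: 7*(-6)^2 + 4*(-6)^1 + 3 = (252) + (-24) + (3) = 231; answer 231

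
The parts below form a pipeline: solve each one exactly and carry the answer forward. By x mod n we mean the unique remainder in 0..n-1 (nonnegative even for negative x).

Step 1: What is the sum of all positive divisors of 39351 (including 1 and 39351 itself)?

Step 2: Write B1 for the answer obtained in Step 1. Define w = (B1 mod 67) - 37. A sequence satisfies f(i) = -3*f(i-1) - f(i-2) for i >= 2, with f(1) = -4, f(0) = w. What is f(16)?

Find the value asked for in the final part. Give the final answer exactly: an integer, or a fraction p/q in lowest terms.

Step 1: 39351 = 3 * 13 * 1009; sigma = (1 + 3) * (1 + 13) * (1 + 1009) = 4 * 14 * 1010 = 56560; answer 56560
Step 2: B1 = 56560; w = -25; f(2) = -3*(-4) - 1*(-25) = 37; iterating: f(2)=37, f(3)=-107, f(4)=284, f(5)=-745, f(6)=1951, f(7)=-5108, f(8)=13373, f(9)=-35011, f(10)=91660, f(11)=-239969, f(12)=628247, f(13)=-1644772, f(14)=4306069, f(15)=-11273435, f(16)=29514236; answer 29514236

29514236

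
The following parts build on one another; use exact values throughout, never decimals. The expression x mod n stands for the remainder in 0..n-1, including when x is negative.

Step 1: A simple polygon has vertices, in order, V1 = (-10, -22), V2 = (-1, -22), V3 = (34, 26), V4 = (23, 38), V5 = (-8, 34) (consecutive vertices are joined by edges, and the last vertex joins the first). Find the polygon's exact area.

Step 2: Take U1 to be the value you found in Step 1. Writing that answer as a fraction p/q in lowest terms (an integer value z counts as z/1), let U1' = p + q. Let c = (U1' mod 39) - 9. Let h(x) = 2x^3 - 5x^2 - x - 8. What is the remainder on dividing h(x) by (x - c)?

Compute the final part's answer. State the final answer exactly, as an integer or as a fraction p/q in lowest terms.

Step 1: cross terms: (-10*-22 - -1*-22)=198, (-1*26 - 34*-22)=722, (34*38 - 23*26)=694, (23*34 - -8*38)=1086, (-8*-22 - -10*34)=516; twice the area = |3216| = 3216; area = 1608; answer 1608
Step 2: U1 = 1608; threaded value p + q = 1609; c = 1; remainder = value at the root: 2*(1)^3 - 5*(1)^2 - 1*(1)^1 - 8 = (2) + (-5) + (-1) + (-8) = -12; answer -12

-12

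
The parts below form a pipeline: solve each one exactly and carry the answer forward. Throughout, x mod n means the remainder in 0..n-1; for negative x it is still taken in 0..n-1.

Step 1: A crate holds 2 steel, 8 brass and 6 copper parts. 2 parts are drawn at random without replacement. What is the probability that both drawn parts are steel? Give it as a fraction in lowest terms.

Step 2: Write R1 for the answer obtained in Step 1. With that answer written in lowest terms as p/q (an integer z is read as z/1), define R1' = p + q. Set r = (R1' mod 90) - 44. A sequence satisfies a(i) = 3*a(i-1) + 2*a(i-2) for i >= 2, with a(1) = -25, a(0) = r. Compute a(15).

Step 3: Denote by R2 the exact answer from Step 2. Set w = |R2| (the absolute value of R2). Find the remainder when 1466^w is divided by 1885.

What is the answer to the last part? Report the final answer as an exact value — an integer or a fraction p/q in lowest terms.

Step 1: total draws C(16,2) = 120; favorable C(2,2) = 1; P = 1/120; answer 1/120
Step 2: R1 = 1/120; threaded value p + q = 121; r = -13; a(2) = 3*(-25) + 2*(-13) = -101; iterating: a(2)=-101, a(3)=-353, a(4)=-1261, a(5)=-4489, a(6)=-15989, a(7)=-56945, a(8)=-202813, a(9)=-722329, a(10)=-2572613, a(11)=-9162497, a(12)=-32632717, a(13)=-116223145, a(14)=-413934869, a(15)=-1474250897; answer -1474250897
Step 3: R2 = -1474250897; w = 1474250897; squarings mod 1885: 1466^1=1466, 1466^2=256, 1466^4=1446, 1466^8=451, 1466^16=1706, 1466^32=1881, 1466^64=16, 1466^128=256, 1466^256=1446, 1466^512=451, 1466^1024=1706, 1466^2048=1881, 1466^4096=16, 1466^8192=256, 1466^16384=1446, 1466^32768=451, 1466^65536=1706, 1466^131072=1881, 1466^262144=16, 1466^524288=256, 1466^1048576=1446, 1466^2097152=451, 1466^4194304=1706, 1466^8388608=1881, 1466^16777216=16, 1466^33554432=256, 1466^67108864=1446, 1466^134217728=451, 1466^268435456=1706, 1466^536870912=1881, 1466^1073741824=16; 1466^1474250897 = 1466^1 * 1466^16 * 1466^128 * 1466^2048 * 1466^16384 * 1466^65536 * 1466^131072 * 1466^262144 * 1466^524288 * 1466^1048576 * 1466^4194304 * 1466^8388608 * 1466^16777216 * 1466^33554432 * 1466^67108864 * 1466^268435456 * 1466^1073741824 = 1161 (mod 1885); answer 1161

1161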